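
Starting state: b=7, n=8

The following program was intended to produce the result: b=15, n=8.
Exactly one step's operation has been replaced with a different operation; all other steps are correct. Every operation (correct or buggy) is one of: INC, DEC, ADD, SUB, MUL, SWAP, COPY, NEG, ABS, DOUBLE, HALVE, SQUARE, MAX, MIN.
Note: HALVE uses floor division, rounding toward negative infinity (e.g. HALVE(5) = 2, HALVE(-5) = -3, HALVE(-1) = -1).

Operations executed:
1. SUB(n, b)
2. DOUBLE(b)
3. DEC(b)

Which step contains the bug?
Step 1

Trace with buggy code:
Initial: b=7, n=8
After step 1: b=7, n=1
After step 2: b=14, n=1
After step 3: b=13, n=1
Actual final b=13, n=1 ≠ expected b=15, n=8.
Step 1 is the only position where a single-operation replacement can produce the expected result.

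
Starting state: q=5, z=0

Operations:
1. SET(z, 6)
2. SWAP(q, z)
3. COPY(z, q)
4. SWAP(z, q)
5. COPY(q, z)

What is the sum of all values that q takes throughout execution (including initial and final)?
34

Values of q at each step:
Initial: q = 5
After step 1: q = 5
After step 2: q = 6
After step 3: q = 6
After step 4: q = 6
After step 5: q = 6
Sum = 5 + 5 + 6 + 6 + 6 + 6 = 34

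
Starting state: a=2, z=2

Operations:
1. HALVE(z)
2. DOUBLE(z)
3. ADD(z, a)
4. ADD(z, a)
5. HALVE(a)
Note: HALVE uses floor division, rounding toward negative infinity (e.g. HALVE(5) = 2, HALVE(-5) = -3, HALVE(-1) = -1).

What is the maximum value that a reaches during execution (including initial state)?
2

Values of a at each step:
Initial: a = 2 ← maximum
After step 1: a = 2
After step 2: a = 2
After step 3: a = 2
After step 4: a = 2
After step 5: a = 1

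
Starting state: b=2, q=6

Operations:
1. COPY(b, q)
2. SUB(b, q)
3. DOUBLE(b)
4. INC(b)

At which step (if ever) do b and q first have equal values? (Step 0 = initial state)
Step 1

b and q first become equal after step 1.

Comparing values at each step:
Initial: b=2, q=6
After step 1: b=6, q=6 ← equal!
After step 2: b=0, q=6
After step 3: b=0, q=6
After step 4: b=1, q=6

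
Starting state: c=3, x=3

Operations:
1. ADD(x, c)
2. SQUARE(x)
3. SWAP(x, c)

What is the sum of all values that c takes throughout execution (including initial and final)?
45

Values of c at each step:
Initial: c = 3
After step 1: c = 3
After step 2: c = 3
After step 3: c = 36
Sum = 3 + 3 + 3 + 36 = 45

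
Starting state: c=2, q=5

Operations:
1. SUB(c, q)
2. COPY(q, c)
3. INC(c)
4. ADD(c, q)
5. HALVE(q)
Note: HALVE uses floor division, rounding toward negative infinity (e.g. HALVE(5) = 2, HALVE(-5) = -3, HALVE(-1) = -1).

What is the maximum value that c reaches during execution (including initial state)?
2

Values of c at each step:
Initial: c = 2 ← maximum
After step 1: c = -3
After step 2: c = -3
After step 3: c = -2
After step 4: c = -5
After step 5: c = -5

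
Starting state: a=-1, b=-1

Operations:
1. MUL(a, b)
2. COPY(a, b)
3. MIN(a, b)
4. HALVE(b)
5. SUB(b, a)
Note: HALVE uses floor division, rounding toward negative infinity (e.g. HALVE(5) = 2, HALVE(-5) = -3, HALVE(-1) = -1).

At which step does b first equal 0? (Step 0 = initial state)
Step 5

Tracing b:
Initial: b = -1
After step 1: b = -1
After step 2: b = -1
After step 3: b = -1
After step 4: b = -1
After step 5: b = 0 ← first occurrence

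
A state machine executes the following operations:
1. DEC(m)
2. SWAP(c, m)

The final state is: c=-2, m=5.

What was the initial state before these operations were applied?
c=5, m=-1

Working backwards:
Final state: c=-2, m=5
Before step 2 (SWAP(c, m)): c=5, m=-2
Before step 1 (DEC(m)): c=5, m=-1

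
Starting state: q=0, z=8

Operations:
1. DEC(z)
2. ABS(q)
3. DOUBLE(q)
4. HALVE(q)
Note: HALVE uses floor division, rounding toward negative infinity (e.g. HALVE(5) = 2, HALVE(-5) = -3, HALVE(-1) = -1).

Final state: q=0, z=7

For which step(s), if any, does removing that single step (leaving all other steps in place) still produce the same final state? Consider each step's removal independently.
Step(s) 2, 3, 4

Testing removal of each single step:
Without step 1: final = q=0, z=8 (different)
Without step 2: final = q=0, z=7 (same)
Without step 3: final = q=0, z=7 (same)
Without step 4: final = q=0, z=7 (same)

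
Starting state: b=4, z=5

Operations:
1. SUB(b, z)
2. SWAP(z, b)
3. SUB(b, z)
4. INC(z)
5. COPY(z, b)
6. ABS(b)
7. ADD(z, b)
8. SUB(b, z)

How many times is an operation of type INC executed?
1

Counting INC operations:
Step 4: INC(z) ← INC
Total: 1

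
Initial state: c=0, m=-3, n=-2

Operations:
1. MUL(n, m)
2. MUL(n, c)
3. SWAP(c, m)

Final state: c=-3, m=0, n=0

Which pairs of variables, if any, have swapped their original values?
(c, m)

Comparing initial and final values:
n: -2 → 0
c: 0 → -3
m: -3 → 0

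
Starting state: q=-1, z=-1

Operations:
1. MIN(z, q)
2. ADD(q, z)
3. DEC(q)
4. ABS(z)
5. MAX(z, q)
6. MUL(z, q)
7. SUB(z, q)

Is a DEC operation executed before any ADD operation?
No

First DEC: step 3
First ADD: step 2
Since 3 > 2, ADD comes first.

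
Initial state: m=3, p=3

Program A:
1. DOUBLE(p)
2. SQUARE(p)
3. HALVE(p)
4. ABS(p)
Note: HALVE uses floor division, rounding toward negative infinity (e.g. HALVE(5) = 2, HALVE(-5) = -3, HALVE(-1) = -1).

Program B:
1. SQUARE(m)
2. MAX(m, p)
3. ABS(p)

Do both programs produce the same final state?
No

Program A final state: m=3, p=18
Program B final state: m=9, p=3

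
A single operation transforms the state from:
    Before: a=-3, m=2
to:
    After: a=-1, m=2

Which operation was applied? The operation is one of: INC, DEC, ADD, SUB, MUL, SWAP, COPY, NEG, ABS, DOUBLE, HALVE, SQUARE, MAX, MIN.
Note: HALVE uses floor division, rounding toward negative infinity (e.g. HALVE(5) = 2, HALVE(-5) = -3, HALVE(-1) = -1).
ADD(a, m)

Analyzing the change:
Before: a=-3, m=2
After: a=-1, m=2
Variable a changed from -3 to -1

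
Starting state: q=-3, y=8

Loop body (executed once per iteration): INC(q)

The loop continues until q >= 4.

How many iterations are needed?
7

Tracing iterations:
Initial: q=-3, y=8
After iteration 1: q=-2, y=8
After iteration 2: q=-1, y=8
After iteration 3: q=0, y=8
After iteration 4: q=1, y=8
After iteration 5: q=2, y=8
After iteration 6: q=3, y=8
After iteration 7: q=4, y=8
q >= 4 now holds, so the loop exits after 7 iterations.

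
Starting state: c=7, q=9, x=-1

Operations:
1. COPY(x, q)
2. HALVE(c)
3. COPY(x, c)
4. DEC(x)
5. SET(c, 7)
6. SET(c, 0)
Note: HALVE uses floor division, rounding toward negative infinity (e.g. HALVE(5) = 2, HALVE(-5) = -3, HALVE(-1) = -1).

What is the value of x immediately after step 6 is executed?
x = 2

Tracing x through execution:
Initial: x = -1
After step 1 (COPY(x, q)): x = 9
After step 2 (HALVE(c)): x = 9
After step 3 (COPY(x, c)): x = 3
After step 4 (DEC(x)): x = 2
After step 5 (SET(c, 7)): x = 2
After step 6 (SET(c, 0)): x = 2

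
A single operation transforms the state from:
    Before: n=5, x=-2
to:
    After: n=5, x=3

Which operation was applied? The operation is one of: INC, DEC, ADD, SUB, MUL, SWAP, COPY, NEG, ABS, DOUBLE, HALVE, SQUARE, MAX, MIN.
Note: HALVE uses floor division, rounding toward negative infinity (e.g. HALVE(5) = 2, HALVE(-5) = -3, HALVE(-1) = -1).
ADD(x, n)

Analyzing the change:
Before: n=5, x=-2
After: n=5, x=3
Variable x changed from -2 to 3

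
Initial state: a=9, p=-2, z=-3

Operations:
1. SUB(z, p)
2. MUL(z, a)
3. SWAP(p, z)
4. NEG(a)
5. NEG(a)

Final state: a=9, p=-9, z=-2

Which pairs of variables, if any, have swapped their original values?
None

Comparing initial and final values:
p: -2 → -9
a: 9 → 9
z: -3 → -2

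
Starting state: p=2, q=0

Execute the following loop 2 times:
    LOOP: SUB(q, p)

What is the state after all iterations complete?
p=2, q=-4

Iteration trace:
Start: p=2, q=0
After iteration 1: p=2, q=-2
After iteration 2: p=2, q=-4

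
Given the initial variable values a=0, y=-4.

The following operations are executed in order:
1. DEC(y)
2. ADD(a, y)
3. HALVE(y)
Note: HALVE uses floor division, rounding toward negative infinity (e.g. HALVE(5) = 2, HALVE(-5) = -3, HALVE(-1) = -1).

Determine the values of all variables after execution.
{a: -5, y: -3}

Step-by-step execution:
Initial: a=0, y=-4
After step 1 (DEC(y)): a=0, y=-5
After step 2 (ADD(a, y)): a=-5, y=-5
After step 3 (HALVE(y)): a=-5, y=-3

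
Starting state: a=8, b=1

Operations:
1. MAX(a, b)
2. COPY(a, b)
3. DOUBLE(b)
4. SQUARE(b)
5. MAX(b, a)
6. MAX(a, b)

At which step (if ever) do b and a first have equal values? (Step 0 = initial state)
Step 2

b and a first become equal after step 2.

Comparing values at each step:
Initial: b=1, a=8
After step 1: b=1, a=8
After step 2: b=1, a=1 ← equal!
After step 3: b=2, a=1
After step 4: b=4, a=1
After step 5: b=4, a=1
After step 6: b=4, a=4 ← equal!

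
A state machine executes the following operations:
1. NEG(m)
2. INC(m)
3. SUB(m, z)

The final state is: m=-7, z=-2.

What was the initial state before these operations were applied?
m=10, z=-2

Working backwards:
Final state: m=-7, z=-2
Before step 3 (SUB(m, z)): m=-9, z=-2
Before step 2 (INC(m)): m=-10, z=-2
Before step 1 (NEG(m)): m=10, z=-2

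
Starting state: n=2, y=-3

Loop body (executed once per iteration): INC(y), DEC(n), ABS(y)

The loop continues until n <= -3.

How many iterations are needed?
5

Tracing iterations:
Initial: n=2, y=-3
After iteration 1: n=1, y=2
After iteration 2: n=0, y=3
After iteration 3: n=-1, y=4
After iteration 4: n=-2, y=5
After iteration 5: n=-3, y=6
n <= -3 now holds, so the loop exits after 5 iterations.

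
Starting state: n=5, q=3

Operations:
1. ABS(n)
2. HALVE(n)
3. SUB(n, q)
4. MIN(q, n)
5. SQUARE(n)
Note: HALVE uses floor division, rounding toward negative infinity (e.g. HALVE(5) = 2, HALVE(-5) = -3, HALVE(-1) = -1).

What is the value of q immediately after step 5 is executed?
q = -1

Tracing q through execution:
Initial: q = 3
After step 1 (ABS(n)): q = 3
After step 2 (HALVE(n)): q = 3
After step 3 (SUB(n, q)): q = 3
After step 4 (MIN(q, n)): q = -1
After step 5 (SQUARE(n)): q = -1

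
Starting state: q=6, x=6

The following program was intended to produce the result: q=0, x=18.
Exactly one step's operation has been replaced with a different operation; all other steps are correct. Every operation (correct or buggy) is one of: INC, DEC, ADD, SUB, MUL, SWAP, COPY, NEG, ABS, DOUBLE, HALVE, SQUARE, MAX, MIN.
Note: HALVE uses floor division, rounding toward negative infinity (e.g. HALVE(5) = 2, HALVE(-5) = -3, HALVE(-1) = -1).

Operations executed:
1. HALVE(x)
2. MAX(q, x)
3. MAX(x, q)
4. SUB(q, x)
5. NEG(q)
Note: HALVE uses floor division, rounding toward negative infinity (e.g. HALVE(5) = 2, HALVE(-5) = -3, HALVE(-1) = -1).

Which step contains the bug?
Step 2

Trace with buggy code:
Initial: q=6, x=6
After step 1: q=6, x=3
After step 2: q=6, x=3
After step 3: q=6, x=6
After step 4: q=0, x=6
After step 5: q=0, x=6
Actual final q=0, x=6 ≠ expected q=0, x=18.
Step 2 is the only position where a single-operation replacement can produce the expected result.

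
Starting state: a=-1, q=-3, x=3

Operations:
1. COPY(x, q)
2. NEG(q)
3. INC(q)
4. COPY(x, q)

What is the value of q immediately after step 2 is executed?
q = 3

Tracing q through execution:
Initial: q = -3
After step 1 (COPY(x, q)): q = -3
After step 2 (NEG(q)): q = 3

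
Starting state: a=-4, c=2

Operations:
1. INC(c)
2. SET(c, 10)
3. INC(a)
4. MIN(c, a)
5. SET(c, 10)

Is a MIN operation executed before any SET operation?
No

First MIN: step 4
First SET: step 2
Since 4 > 2, SET comes first.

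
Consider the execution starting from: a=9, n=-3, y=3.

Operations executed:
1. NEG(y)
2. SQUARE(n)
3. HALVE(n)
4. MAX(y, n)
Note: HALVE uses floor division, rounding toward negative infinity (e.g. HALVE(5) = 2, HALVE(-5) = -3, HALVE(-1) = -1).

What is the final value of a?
a = 9

Tracing execution:
Step 1: NEG(y) → a = 9
Step 2: SQUARE(n) → a = 9
Step 3: HALVE(n) → a = 9
Step 4: MAX(y, n) → a = 9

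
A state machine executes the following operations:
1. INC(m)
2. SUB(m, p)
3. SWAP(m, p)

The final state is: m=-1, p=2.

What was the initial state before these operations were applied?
m=0, p=-1

Working backwards:
Final state: m=-1, p=2
Before step 3 (SWAP(m, p)): m=2, p=-1
Before step 2 (SUB(m, p)): m=1, p=-1
Before step 1 (INC(m)): m=0, p=-1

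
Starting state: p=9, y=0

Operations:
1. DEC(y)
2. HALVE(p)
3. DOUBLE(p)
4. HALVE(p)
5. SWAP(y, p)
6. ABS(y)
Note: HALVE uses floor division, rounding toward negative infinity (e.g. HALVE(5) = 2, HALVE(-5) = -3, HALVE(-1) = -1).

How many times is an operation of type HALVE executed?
2

Counting HALVE operations:
Step 2: HALVE(p) ← HALVE
Step 4: HALVE(p) ← HALVE
Total: 2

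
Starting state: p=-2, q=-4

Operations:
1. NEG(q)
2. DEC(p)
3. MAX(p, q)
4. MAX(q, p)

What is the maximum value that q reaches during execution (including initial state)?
4

Values of q at each step:
Initial: q = -4
After step 1: q = 4 ← maximum
After step 2: q = 4
After step 3: q = 4
After step 4: q = 4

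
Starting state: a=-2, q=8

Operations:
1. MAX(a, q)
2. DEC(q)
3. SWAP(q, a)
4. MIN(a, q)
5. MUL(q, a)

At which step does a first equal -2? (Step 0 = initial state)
Step 0

Tracing a:
Initial: a = -2 ← first occurrence
After step 1: a = 8
After step 2: a = 8
After step 3: a = 7
After step 4: a = 7
After step 5: a = 7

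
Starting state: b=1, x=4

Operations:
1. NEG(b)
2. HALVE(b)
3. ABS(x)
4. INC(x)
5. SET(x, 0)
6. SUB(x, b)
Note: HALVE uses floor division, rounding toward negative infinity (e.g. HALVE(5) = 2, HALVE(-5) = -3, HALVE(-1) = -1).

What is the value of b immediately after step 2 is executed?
b = -1

Tracing b through execution:
Initial: b = 1
After step 1 (NEG(b)): b = -1
After step 2 (HALVE(b)): b = -1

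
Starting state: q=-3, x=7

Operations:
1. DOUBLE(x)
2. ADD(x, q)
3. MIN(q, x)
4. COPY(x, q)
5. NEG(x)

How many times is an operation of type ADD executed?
1

Counting ADD operations:
Step 2: ADD(x, q) ← ADD
Total: 1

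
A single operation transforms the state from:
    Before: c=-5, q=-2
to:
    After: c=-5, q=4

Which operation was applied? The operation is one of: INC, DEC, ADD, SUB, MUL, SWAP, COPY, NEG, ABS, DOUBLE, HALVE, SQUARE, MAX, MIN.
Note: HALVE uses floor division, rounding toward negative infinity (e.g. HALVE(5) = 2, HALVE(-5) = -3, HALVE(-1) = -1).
SQUARE(q)

Analyzing the change:
Before: c=-5, q=-2
After: c=-5, q=4
Variable q changed from -2 to 4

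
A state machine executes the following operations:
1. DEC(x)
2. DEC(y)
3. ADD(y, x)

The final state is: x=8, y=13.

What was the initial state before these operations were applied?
x=9, y=6

Working backwards:
Final state: x=8, y=13
Before step 3 (ADD(y, x)): x=8, y=5
Before step 2 (DEC(y)): x=8, y=6
Before step 1 (DEC(x)): x=9, y=6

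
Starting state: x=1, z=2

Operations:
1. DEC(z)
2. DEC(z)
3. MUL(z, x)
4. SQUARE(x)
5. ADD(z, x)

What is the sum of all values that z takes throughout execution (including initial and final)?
4

Values of z at each step:
Initial: z = 2
After step 1: z = 1
After step 2: z = 0
After step 3: z = 0
After step 4: z = 0
After step 5: z = 1
Sum = 2 + 1 + 0 + 0 + 0 + 1 = 4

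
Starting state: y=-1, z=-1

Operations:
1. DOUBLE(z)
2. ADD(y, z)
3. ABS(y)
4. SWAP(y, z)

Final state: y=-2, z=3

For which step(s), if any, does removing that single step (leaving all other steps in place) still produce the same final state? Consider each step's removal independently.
None - removing any single step changes the final result

Testing removal of each single step:
Without step 1: final = y=-1, z=2 (different)
Without step 2: final = y=-2, z=1 (different)
Without step 3: final = y=-2, z=-3 (different)
Without step 4: final = y=3, z=-2 (different)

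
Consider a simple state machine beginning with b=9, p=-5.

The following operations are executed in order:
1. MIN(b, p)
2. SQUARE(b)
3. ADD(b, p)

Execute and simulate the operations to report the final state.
{b: 20, p: -5}

Step-by-step execution:
Initial: b=9, p=-5
After step 1 (MIN(b, p)): b=-5, p=-5
After step 2 (SQUARE(b)): b=25, p=-5
After step 3 (ADD(b, p)): b=20, p=-5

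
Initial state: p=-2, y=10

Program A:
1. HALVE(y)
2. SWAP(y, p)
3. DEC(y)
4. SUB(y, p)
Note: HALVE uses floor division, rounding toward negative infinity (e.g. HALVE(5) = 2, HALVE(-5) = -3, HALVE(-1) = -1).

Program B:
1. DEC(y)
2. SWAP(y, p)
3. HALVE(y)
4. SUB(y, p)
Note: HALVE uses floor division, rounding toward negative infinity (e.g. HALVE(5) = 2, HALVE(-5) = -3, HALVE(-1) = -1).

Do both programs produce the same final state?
No

Program A final state: p=5, y=-8
Program B final state: p=9, y=-10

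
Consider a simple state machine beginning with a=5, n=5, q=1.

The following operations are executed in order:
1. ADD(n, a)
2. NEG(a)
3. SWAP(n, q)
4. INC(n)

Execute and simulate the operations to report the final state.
{a: -5, n: 2, q: 10}

Step-by-step execution:
Initial: a=5, n=5, q=1
After step 1 (ADD(n, a)): a=5, n=10, q=1
After step 2 (NEG(a)): a=-5, n=10, q=1
After step 3 (SWAP(n, q)): a=-5, n=1, q=10
After step 4 (INC(n)): a=-5, n=2, q=10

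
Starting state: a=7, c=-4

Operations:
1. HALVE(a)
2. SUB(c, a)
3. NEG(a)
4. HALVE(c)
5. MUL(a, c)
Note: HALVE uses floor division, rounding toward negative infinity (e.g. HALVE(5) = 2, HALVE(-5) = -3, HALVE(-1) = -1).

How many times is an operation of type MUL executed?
1

Counting MUL operations:
Step 5: MUL(a, c) ← MUL
Total: 1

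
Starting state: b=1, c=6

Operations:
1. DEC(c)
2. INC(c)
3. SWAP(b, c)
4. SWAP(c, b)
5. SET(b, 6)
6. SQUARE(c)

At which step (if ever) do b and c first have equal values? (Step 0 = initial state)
Step 5

b and c first become equal after step 5.

Comparing values at each step:
Initial: b=1, c=6
After step 1: b=1, c=5
After step 2: b=1, c=6
After step 3: b=6, c=1
After step 4: b=1, c=6
After step 5: b=6, c=6 ← equal!
After step 6: b=6, c=36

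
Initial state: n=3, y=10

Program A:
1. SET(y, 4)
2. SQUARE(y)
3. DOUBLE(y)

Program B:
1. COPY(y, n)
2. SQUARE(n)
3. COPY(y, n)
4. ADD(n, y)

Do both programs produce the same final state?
No

Program A final state: n=3, y=32
Program B final state: n=18, y=9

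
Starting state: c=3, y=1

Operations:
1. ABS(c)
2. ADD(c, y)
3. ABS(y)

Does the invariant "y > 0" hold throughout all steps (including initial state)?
Yes

The invariant holds at every step.

State at each step:
Initial: c=3, y=1
After step 1: c=3, y=1
After step 2: c=4, y=1
After step 3: c=4, y=1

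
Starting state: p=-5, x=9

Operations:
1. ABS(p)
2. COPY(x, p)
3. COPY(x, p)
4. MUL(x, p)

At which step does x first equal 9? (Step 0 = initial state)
Step 0

Tracing x:
Initial: x = 9 ← first occurrence
After step 1: x = 9
After step 2: x = 5
After step 3: x = 5
After step 4: x = 25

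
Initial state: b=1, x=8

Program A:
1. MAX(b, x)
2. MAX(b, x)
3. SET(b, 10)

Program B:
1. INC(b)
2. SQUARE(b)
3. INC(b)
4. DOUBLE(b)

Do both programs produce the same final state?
Yes

Program A final state: b=10, x=8
Program B final state: b=10, x=8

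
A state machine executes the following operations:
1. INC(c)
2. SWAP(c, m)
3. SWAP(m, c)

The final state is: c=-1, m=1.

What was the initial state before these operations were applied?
c=-2, m=1

Working backwards:
Final state: c=-1, m=1
Before step 3 (SWAP(m, c)): c=1, m=-1
Before step 2 (SWAP(c, m)): c=-1, m=1
Before step 1 (INC(c)): c=-2, m=1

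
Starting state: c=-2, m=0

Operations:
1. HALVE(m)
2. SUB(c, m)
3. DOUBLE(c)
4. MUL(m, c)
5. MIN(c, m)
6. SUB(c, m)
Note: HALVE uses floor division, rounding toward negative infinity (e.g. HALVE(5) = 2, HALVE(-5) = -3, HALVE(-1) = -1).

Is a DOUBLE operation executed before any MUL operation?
Yes

First DOUBLE: step 3
First MUL: step 4
Since 3 < 4, DOUBLE comes first.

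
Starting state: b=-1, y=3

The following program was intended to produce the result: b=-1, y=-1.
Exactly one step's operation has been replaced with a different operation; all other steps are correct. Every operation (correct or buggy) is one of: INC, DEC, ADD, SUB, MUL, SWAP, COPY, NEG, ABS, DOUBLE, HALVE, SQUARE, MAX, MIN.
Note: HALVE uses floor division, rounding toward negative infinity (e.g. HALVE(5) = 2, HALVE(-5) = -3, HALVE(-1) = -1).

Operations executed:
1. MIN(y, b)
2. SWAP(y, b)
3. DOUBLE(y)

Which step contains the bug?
Step 3

Trace with buggy code:
Initial: b=-1, y=3
After step 1: b=-1, y=-1
After step 2: b=-1, y=-1
After step 3: b=-1, y=-2
Actual final b=-1, y=-2 ≠ expected b=-1, y=-1.
Step 3 is the only position where a single-operation replacement can produce the expected result.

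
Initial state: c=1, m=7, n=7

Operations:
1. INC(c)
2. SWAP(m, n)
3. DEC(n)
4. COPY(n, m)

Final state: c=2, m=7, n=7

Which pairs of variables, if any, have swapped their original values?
None

Comparing initial and final values:
c: 1 → 2
n: 7 → 7
m: 7 → 7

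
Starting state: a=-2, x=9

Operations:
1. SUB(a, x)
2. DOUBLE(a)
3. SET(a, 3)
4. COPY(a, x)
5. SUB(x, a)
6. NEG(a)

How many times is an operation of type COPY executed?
1

Counting COPY operations:
Step 4: COPY(a, x) ← COPY
Total: 1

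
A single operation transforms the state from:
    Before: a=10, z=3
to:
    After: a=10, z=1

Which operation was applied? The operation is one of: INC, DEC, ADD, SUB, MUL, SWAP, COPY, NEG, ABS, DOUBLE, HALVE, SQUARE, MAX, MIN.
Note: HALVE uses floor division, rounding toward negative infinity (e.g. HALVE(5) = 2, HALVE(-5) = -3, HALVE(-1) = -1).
HALVE(z)

Analyzing the change:
Before: a=10, z=3
After: a=10, z=1
Variable z changed from 3 to 1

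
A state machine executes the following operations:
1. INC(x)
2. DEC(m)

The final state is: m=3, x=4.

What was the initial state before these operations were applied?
m=4, x=3

Working backwards:
Final state: m=3, x=4
Before step 2 (DEC(m)): m=4, x=4
Before step 1 (INC(x)): m=4, x=3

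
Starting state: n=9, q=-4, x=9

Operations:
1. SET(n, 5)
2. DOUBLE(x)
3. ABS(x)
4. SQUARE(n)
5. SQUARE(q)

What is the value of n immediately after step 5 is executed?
n = 25

Tracing n through execution:
Initial: n = 9
After step 1 (SET(n, 5)): n = 5
After step 2 (DOUBLE(x)): n = 5
After step 3 (ABS(x)): n = 5
After step 4 (SQUARE(n)): n = 25
After step 5 (SQUARE(q)): n = 25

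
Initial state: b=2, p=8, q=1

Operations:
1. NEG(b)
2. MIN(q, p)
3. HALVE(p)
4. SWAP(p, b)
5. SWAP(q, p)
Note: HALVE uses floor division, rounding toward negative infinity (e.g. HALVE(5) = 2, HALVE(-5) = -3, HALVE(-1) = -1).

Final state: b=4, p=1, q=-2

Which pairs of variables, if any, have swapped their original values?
None

Comparing initial and final values:
q: 1 → -2
p: 8 → 1
b: 2 → 4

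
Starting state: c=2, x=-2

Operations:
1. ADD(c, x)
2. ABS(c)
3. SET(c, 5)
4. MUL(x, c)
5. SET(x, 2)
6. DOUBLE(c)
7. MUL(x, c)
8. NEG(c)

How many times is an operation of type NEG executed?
1

Counting NEG operations:
Step 8: NEG(c) ← NEG
Total: 1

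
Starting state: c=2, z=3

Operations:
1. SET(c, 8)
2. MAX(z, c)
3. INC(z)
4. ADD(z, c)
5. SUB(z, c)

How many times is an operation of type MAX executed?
1

Counting MAX operations:
Step 2: MAX(z, c) ← MAX
Total: 1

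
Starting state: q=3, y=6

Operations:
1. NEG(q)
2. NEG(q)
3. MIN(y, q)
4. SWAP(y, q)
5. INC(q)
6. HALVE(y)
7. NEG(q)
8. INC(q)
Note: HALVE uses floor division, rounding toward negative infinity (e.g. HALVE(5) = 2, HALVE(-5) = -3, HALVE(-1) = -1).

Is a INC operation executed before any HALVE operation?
Yes

First INC: step 5
First HALVE: step 6
Since 5 < 6, INC comes first.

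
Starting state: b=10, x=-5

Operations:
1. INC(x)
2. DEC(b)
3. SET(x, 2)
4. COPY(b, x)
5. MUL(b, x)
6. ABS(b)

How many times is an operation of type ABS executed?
1

Counting ABS operations:
Step 6: ABS(b) ← ABS
Total: 1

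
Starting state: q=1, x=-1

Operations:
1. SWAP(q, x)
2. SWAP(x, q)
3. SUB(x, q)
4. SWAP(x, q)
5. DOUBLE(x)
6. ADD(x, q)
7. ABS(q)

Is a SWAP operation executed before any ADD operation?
Yes

First SWAP: step 1
First ADD: step 6
Since 1 < 6, SWAP comes first.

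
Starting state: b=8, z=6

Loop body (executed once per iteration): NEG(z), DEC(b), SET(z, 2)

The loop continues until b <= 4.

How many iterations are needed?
4

Tracing iterations:
Initial: b=8, z=6
After iteration 1: b=7, z=2
After iteration 2: b=6, z=2
After iteration 3: b=5, z=2
After iteration 4: b=4, z=2
b <= 4 now holds, so the loop exits after 4 iterations.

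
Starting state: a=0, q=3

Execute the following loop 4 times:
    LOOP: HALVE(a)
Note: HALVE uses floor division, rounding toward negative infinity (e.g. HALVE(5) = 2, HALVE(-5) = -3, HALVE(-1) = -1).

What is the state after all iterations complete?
a=0, q=3

Iteration trace:
Start: a=0, q=3
After iteration 1: a=0, q=3
After iteration 2: a=0, q=3
After iteration 3: a=0, q=3
After iteration 4: a=0, q=3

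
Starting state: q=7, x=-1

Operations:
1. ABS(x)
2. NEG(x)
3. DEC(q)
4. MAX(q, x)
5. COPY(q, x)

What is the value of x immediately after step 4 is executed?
x = -1

Tracing x through execution:
Initial: x = -1
After step 1 (ABS(x)): x = 1
After step 2 (NEG(x)): x = -1
After step 3 (DEC(q)): x = -1
After step 4 (MAX(q, x)): x = -1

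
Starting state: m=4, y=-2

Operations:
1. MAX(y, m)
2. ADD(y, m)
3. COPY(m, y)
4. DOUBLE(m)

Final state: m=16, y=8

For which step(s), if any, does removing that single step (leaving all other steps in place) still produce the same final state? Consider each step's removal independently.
None - removing any single step changes the final result

Testing removal of each single step:
Without step 1: final = m=4, y=2 (different)
Without step 2: final = m=8, y=4 (different)
Without step 3: final = m=8, y=8 (different)
Without step 4: final = m=8, y=8 (different)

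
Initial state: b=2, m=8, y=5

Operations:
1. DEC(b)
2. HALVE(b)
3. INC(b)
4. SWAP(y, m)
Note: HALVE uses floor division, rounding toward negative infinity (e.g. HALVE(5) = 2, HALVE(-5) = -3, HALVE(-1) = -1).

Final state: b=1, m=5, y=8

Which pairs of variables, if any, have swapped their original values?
(m, y)

Comparing initial and final values:
m: 8 → 5
b: 2 → 1
y: 5 → 8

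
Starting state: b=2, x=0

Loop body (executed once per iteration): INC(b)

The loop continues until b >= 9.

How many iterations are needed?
7

Tracing iterations:
Initial: b=2, x=0
After iteration 1: b=3, x=0
After iteration 2: b=4, x=0
After iteration 3: b=5, x=0
After iteration 4: b=6, x=0
After iteration 5: b=7, x=0
After iteration 6: b=8, x=0
After iteration 7: b=9, x=0
b >= 9 now holds, so the loop exits after 7 iterations.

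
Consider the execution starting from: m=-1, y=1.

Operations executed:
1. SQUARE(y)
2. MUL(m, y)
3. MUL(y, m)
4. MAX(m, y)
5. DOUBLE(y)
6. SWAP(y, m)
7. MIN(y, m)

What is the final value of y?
y = -2

Tracing execution:
Step 1: SQUARE(y) → y = 1
Step 2: MUL(m, y) → y = 1
Step 3: MUL(y, m) → y = -1
Step 4: MAX(m, y) → y = -1
Step 5: DOUBLE(y) → y = -2
Step 6: SWAP(y, m) → y = -1
Step 7: MIN(y, m) → y = -2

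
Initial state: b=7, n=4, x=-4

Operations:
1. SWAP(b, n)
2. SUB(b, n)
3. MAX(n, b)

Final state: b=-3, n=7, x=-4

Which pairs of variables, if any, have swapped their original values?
None

Comparing initial and final values:
n: 4 → 7
b: 7 → -3
x: -4 → -4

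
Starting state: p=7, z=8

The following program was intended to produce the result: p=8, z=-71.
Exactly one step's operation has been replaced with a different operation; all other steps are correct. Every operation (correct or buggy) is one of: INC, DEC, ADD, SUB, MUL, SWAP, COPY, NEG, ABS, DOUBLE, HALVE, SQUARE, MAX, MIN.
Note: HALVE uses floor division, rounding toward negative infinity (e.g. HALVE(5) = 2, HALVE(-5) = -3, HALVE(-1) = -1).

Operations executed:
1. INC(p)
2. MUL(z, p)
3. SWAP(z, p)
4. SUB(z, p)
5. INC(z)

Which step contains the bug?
Step 3

Trace with buggy code:
Initial: p=7, z=8
After step 1: p=8, z=8
After step 2: p=8, z=64
After step 3: p=64, z=8
After step 4: p=64, z=-56
After step 5: p=64, z=-55
Actual final p=64, z=-55 ≠ expected p=8, z=-71.
Step 3 is the only position where a single-operation replacement can produce the expected result.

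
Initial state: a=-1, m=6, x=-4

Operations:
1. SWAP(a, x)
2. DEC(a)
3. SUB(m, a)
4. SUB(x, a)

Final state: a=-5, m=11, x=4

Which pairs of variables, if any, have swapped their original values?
None

Comparing initial and final values:
m: 6 → 11
a: -1 → -5
x: -4 → 4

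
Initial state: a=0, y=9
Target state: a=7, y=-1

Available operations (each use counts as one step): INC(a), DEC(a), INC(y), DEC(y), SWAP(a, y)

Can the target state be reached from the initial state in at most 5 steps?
Yes

Path (4 steps): DEC(a) → DEC(y) → DEC(y) → SWAP(a, y)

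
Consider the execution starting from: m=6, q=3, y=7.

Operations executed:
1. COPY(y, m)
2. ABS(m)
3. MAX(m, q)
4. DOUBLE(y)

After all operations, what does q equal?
q = 3

Tracing execution:
Step 1: COPY(y, m) → q = 3
Step 2: ABS(m) → q = 3
Step 3: MAX(m, q) → q = 3
Step 4: DOUBLE(y) → q = 3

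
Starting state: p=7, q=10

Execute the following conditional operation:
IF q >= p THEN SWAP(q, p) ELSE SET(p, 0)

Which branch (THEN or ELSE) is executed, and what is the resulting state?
Branch: THEN, Final state: p=10, q=7

Evaluating condition: q >= p
q = 10, p = 7
Condition is True, so THEN branch executes
After SWAP(q, p): p=10, q=7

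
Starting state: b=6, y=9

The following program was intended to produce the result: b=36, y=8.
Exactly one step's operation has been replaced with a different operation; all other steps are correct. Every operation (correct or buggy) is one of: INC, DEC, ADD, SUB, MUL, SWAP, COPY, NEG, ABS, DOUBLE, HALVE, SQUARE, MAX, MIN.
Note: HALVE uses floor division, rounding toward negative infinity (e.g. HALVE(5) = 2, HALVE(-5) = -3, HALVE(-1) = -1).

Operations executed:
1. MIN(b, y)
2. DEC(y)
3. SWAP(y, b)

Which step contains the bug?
Step 3

Trace with buggy code:
Initial: b=6, y=9
After step 1: b=6, y=9
After step 2: b=6, y=8
After step 3: b=8, y=6
Actual final b=8, y=6 ≠ expected b=36, y=8.
Step 3 is the only position where a single-operation replacement can produce the expected result.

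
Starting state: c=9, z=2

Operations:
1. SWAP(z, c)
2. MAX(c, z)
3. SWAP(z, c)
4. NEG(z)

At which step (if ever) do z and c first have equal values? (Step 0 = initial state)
Step 2

z and c first become equal after step 2.

Comparing values at each step:
Initial: z=2, c=9
After step 1: z=9, c=2
After step 2: z=9, c=9 ← equal!
After step 3: z=9, c=9 ← equal!
After step 4: z=-9, c=9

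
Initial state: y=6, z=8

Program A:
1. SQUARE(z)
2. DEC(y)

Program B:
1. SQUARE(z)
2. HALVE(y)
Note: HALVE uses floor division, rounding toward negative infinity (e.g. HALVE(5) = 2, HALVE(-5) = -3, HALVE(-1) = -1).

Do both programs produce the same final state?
No

Program A final state: y=5, z=64
Program B final state: y=3, z=64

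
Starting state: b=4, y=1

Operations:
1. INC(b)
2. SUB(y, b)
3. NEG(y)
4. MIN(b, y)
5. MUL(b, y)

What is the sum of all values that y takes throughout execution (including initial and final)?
10

Values of y at each step:
Initial: y = 1
After step 1: y = 1
After step 2: y = -4
After step 3: y = 4
After step 4: y = 4
After step 5: y = 4
Sum = 1 + 1 + -4 + 4 + 4 + 4 = 10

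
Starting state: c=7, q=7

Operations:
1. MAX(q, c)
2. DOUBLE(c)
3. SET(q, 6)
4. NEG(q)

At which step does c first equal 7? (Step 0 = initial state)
Step 0

Tracing c:
Initial: c = 7 ← first occurrence
After step 1: c = 7
After step 2: c = 14
After step 3: c = 14
After step 4: c = 14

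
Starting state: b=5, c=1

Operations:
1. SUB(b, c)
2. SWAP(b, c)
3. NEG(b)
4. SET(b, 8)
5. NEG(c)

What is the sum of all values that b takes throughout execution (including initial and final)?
25

Values of b at each step:
Initial: b = 5
After step 1: b = 4
After step 2: b = 1
After step 3: b = -1
After step 4: b = 8
After step 5: b = 8
Sum = 5 + 4 + 1 + -1 + 8 + 8 = 25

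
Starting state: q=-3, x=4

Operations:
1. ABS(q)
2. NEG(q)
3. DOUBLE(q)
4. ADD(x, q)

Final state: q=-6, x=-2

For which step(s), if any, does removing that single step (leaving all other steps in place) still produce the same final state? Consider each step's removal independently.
None - removing any single step changes the final result

Testing removal of each single step:
Without step 1: final = q=6, x=10 (different)
Without step 2: final = q=6, x=10 (different)
Without step 3: final = q=-3, x=1 (different)
Without step 4: final = q=-6, x=4 (different)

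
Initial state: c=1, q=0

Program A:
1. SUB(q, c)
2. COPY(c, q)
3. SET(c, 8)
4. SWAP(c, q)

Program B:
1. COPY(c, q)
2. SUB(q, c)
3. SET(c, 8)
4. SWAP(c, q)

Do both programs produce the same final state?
No

Program A final state: c=-1, q=8
Program B final state: c=0, q=8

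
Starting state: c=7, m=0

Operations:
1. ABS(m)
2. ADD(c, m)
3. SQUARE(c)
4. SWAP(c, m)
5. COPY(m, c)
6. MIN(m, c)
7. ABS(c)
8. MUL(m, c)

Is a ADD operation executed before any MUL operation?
Yes

First ADD: step 2
First MUL: step 8
Since 2 < 8, ADD comes first.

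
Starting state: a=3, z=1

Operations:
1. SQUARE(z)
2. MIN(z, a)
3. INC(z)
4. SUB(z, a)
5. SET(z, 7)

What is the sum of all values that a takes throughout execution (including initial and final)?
18

Values of a at each step:
Initial: a = 3
After step 1: a = 3
After step 2: a = 3
After step 3: a = 3
After step 4: a = 3
After step 5: a = 3
Sum = 3 + 3 + 3 + 3 + 3 + 3 = 18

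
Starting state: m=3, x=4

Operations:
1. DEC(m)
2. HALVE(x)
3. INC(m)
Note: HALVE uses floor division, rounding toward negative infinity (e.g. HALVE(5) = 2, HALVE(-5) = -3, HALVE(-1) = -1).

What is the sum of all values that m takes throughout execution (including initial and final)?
10

Values of m at each step:
Initial: m = 3
After step 1: m = 2
After step 2: m = 2
After step 3: m = 3
Sum = 3 + 2 + 2 + 3 = 10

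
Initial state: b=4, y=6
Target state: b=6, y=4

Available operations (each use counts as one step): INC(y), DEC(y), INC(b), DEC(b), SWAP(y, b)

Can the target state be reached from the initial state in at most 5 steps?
Yes

Path (1 step): SWAP(y, b)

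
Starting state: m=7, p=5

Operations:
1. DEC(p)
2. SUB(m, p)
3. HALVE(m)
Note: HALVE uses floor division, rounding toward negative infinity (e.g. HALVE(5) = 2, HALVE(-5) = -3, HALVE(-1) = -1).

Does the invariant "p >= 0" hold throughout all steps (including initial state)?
Yes

The invariant holds at every step.

State at each step:
Initial: m=7, p=5
After step 1: m=7, p=4
After step 2: m=3, p=4
After step 3: m=1, p=4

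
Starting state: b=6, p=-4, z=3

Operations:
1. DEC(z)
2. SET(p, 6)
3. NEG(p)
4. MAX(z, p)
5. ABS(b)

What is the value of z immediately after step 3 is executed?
z = 2

Tracing z through execution:
Initial: z = 3
After step 1 (DEC(z)): z = 2
After step 2 (SET(p, 6)): z = 2
After step 3 (NEG(p)): z = 2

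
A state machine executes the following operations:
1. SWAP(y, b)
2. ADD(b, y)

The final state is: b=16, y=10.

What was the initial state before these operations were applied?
b=10, y=6

Working backwards:
Final state: b=16, y=10
Before step 2 (ADD(b, y)): b=6, y=10
Before step 1 (SWAP(y, b)): b=10, y=6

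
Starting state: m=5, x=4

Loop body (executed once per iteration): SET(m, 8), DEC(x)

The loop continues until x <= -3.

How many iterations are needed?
7

Tracing iterations:
Initial: m=5, x=4
After iteration 1: m=8, x=3
After iteration 2: m=8, x=2
After iteration 3: m=8, x=1
After iteration 4: m=8, x=0
After iteration 5: m=8, x=-1
After iteration 6: m=8, x=-2
After iteration 7: m=8, x=-3
x <= -3 now holds, so the loop exits after 7 iterations.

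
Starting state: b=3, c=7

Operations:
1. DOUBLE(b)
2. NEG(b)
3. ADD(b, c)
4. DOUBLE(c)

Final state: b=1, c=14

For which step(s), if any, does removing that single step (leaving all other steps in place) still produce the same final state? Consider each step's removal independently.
None - removing any single step changes the final result

Testing removal of each single step:
Without step 1: final = b=4, c=14 (different)
Without step 2: final = b=13, c=14 (different)
Without step 3: final = b=-6, c=14 (different)
Without step 4: final = b=1, c=7 (different)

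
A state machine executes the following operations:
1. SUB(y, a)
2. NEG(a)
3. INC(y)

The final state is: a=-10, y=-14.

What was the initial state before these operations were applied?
a=10, y=-5

Working backwards:
Final state: a=-10, y=-14
Before step 3 (INC(y)): a=-10, y=-15
Before step 2 (NEG(a)): a=10, y=-15
Before step 1 (SUB(y, a)): a=10, y=-5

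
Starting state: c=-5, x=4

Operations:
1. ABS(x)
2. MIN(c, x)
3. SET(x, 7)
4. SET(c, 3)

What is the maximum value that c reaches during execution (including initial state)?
3

Values of c at each step:
Initial: c = -5
After step 1: c = -5
After step 2: c = -5
After step 3: c = -5
After step 4: c = 3 ← maximum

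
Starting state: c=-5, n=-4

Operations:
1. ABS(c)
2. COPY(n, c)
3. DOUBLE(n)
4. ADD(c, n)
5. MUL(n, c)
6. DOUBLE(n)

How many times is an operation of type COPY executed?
1

Counting COPY operations:
Step 2: COPY(n, c) ← COPY
Total: 1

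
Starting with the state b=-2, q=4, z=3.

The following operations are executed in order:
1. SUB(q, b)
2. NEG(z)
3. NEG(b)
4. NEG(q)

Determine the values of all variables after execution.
{b: 2, q: -6, z: -3}

Step-by-step execution:
Initial: b=-2, q=4, z=3
After step 1 (SUB(q, b)): b=-2, q=6, z=3
After step 2 (NEG(z)): b=-2, q=6, z=-3
After step 3 (NEG(b)): b=2, q=6, z=-3
After step 4 (NEG(q)): b=2, q=-6, z=-3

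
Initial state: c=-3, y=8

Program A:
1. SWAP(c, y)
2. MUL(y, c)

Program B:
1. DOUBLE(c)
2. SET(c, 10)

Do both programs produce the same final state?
No

Program A final state: c=8, y=-24
Program B final state: c=10, y=8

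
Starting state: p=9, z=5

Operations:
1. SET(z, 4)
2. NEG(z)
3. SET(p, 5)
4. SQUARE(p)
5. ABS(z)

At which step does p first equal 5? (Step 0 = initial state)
Step 3

Tracing p:
Initial: p = 9
After step 1: p = 9
After step 2: p = 9
After step 3: p = 5 ← first occurrence
After step 4: p = 25
After step 5: p = 25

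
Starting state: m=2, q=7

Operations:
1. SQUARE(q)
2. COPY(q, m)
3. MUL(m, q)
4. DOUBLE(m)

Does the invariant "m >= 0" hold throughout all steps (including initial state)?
Yes

The invariant holds at every step.

State at each step:
Initial: m=2, q=7
After step 1: m=2, q=49
After step 2: m=2, q=2
After step 3: m=4, q=2
After step 4: m=8, q=2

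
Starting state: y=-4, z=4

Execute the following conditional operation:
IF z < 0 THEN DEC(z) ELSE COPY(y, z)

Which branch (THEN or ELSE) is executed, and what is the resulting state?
Branch: ELSE, Final state: y=4, z=4

Evaluating condition: z < 0
z = 4
Condition is False, so ELSE branch executes
After COPY(y, z): y=4, z=4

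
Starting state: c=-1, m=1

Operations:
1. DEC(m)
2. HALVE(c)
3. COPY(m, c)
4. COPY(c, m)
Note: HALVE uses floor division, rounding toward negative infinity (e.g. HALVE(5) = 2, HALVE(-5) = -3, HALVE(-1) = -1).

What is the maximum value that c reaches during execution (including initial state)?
-1

Values of c at each step:
Initial: c = -1 ← maximum
After step 1: c = -1
After step 2: c = -1
After step 3: c = -1
After step 4: c = -1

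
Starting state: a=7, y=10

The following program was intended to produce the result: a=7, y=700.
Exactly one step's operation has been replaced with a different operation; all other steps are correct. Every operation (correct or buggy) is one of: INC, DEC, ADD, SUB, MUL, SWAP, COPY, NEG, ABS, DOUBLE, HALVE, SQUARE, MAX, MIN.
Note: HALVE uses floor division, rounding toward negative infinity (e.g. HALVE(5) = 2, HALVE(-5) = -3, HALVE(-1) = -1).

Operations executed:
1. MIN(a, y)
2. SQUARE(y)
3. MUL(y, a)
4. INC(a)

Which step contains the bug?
Step 4

Trace with buggy code:
Initial: a=7, y=10
After step 1: a=7, y=10
After step 2: a=7, y=100
After step 3: a=7, y=700
After step 4: a=8, y=700
Actual final a=8, y=700 ≠ expected a=7, y=700.
Step 4 is the only position where a single-operation replacement can produce the expected result.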